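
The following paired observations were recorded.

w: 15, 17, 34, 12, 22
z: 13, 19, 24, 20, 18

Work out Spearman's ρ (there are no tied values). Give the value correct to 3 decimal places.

Rank w: 2, 3, 5, 1, 4
Rank z: 1, 3, 5, 4, 2
d = rank(w) − rank(z): 1, 0, 0, -3, 2; Σd² = 14
ρ = 1 − 6Σd² / [n(n²−1)] = 1 − 6×14 / (5×24) = 1 − 84/120 ≈ 0.300

0.300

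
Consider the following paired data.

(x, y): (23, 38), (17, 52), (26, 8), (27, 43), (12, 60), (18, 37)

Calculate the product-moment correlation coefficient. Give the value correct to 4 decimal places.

n = 6, Σx = 123, Σy = 238, Σx² = 2691, Σy² = 11030, Σxy = 4513
nΣxy − ΣxΣy = 27078 − 29274 = -2196
nΣx² − (Σx)² = 16146 − 15129 = 1017; nΣy² − (Σy)² = 66180 − 56644 = 9536
r = -2196 / √(1017 × 9536) = -2196 / 3114.1792 ≈ -0.7052

-0.7052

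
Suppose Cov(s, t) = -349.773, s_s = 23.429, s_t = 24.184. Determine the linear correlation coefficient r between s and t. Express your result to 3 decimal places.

r = Cov(s,t) / (s_s · s_t) = -349.773 / (23.429 × 24.184)
  = -349.773 / 566.6069 ≈ -0.617

-0.617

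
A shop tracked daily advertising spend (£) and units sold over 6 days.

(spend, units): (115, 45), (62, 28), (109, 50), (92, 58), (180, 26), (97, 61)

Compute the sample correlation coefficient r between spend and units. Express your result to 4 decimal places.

-0.3305

n = 6, Σx = 655, Σy = 268, Σx² = 79223, Σy² = 13070, Σxy = 28294
nΣxy − ΣxΣy = 169764 − 175540 = -5776
nΣx² − (Σx)² = 475338 − 429025 = 46313; nΣy² − (Σy)² = 78420 − 71824 = 6596
r = -5776 / √(46313 × 6596) = -5776 / 17478.0018 ≈ -0.3305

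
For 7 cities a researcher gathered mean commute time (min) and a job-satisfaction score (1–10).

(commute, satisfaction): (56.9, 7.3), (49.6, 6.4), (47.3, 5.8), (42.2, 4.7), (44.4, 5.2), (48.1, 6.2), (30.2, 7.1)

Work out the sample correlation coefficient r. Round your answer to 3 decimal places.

0.106

n = 7, Σx = 318.7, Σy = 42.7, Σx² = 14912.91, Σy² = 265.87, Σxy = 1949.01
nΣxy − ΣxΣy = 13643.07 − 13608.49 = 34.58
nΣx² − (Σx)² = 104390.37 − 101569.69 = 2820.68; nΣy² − (Σy)² = 1861.09 − 1823.29 = 37.8
r = 34.58 / √(2820.68 × 37.8) = 34.58 / 326.5298 ≈ 0.106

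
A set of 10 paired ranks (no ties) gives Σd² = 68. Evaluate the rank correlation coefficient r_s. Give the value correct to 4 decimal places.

ρ = 1 − 6Σd² / [n(n²−1)] = 1 − 6×68 / (10×99)
  = 1 − 408/990 = 1 − 0.41212 ≈ 0.5879

0.5879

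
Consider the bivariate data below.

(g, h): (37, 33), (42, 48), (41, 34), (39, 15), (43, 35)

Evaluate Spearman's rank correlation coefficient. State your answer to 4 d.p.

Rank g: 1, 4, 3, 2, 5
Rank h: 2, 5, 3, 1, 4
d = rank(g) − rank(h): -1, -1, 0, 1, 1; Σd² = 4
ρ = 1 − 6Σd² / [n(n²−1)] = 1 − 6×4 / (5×24) = 1 − 24/120 ≈ 0.8000

0.8000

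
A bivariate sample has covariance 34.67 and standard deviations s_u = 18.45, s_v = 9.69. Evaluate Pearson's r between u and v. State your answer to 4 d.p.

0.1939

r = Cov(u,v) / (s_u · s_v) = 34.67 / (18.45 × 9.69)
  = 34.67 / 178.7805 ≈ 0.1939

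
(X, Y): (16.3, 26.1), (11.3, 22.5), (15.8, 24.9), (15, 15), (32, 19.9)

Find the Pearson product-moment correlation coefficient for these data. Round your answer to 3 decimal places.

n = 5, ΣX = 90.4, ΣY = 108.4, ΣX² = 1892.02, ΣY² = 2428.48, ΣXY = 1934.9
nΣXY − ΣXΣY = 9674.5 − 9799.36 = -124.86
nΣX² − (ΣX)² = 9460.1 − 8172.16 = 1287.94; nΣY² − (ΣY)² = 12142.4 − 11750.56 = 391.84
r = -124.86 / √(1287.94 × 391.84) = -124.86 / 710.3988 ≈ -0.176

-0.176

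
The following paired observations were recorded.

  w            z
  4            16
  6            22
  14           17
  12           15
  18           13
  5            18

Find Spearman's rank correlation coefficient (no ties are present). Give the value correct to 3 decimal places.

Rank w: 1, 3, 5, 4, 6, 2
Rank z: 3, 6, 4, 2, 1, 5
d = rank(w) − rank(z): -2, -3, 1, 2, 5, -3; Σd² = 52
ρ = 1 − 6Σd² / [n(n²−1)] = 1 − 6×52 / (6×35) = 1 − 312/210 ≈ -0.486

-0.486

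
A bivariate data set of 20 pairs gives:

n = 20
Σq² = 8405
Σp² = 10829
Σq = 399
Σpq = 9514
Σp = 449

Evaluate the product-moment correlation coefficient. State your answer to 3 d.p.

0.964

r = (nΣpq − ΣpΣq) / √[(nΣp² − (Σp)²)(nΣq² − (Σq)²)]
Numerator: 20×9514 − 449×399 = 11129
Denominator: √[(216580 − 201601)(168100 − 159201)] = √[14979 × 8899] = 11545.4805
r = 11129 / 11545.4805 ≈ 0.964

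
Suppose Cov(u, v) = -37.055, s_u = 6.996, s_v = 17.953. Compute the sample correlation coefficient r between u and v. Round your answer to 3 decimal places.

-0.295

r = Cov(u,v) / (s_u · s_v) = -37.055 / (6.996 × 17.953)
  = -37.055 / 125.5992 ≈ -0.295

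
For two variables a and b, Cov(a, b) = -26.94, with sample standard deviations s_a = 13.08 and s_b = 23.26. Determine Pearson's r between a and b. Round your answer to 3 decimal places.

-0.089

r = Cov(a,b) / (s_a · s_b) = -26.94 / (13.08 × 23.26)
  = -26.94 / 304.2408 ≈ -0.089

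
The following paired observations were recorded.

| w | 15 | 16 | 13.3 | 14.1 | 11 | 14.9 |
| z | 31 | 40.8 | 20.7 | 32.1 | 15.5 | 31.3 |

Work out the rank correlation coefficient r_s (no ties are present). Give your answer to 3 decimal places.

Rank w: 5, 6, 2, 3, 1, 4
Rank z: 3, 6, 2, 5, 1, 4
d = rank(w) − rank(z): 2, 0, 0, -2, 0, 0; Σd² = 8
ρ = 1 − 6Σd² / [n(n²−1)] = 1 − 6×8 / (6×35) = 1 − 48/210 ≈ 0.771

0.771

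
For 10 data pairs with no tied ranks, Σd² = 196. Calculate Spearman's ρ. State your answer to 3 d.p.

-0.188

ρ = 1 − 6Σd² / [n(n²−1)] = 1 − 6×196 / (10×99)
  = 1 − 1176/990 = 1 − 1.1879 ≈ -0.188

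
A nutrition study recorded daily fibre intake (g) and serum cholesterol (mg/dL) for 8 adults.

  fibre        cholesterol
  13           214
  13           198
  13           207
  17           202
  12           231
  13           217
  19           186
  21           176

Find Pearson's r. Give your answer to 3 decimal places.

-0.874

n = 8, Σx = 121, Σy = 1631, Σx² = 1911, Σy² = 334675, Σxy = 24304
nΣxy − ΣxΣy = 194432 − 197351 = -2919
nΣx² − (Σx)² = 15288 − 14641 = 647; nΣy² − (Σy)² = 2677400 − 2660161 = 17239
r = -2919 / √(647 × 17239) = -2919 / 3339.7055 ≈ -0.874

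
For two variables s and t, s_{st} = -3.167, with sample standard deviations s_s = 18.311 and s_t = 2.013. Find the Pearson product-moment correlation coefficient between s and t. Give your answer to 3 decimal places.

-0.086

r = Cov(s,t) / (s_s · s_t) = -3.167 / (18.311 × 2.013)
  = -3.167 / 36.8600 ≈ -0.086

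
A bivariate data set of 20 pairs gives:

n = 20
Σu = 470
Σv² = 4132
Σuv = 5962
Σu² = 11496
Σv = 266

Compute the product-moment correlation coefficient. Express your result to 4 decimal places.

-0.5583

r = (nΣuv − ΣuΣv) / √[(nΣu² − (Σu)²)(nΣv² − (Σv)²)]
Numerator: 20×5962 − 470×266 = -5780
Denominator: √[(229920 − 220900)(82640 − 70756)] = √[9020 × 11884] = 10353.4381
r = -5780 / 10353.4381 ≈ -0.5583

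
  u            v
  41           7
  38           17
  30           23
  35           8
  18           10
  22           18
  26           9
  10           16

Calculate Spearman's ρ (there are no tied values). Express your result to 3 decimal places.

-0.333

Rank u: 8, 7, 5, 6, 2, 3, 4, 1
Rank v: 1, 6, 8, 2, 4, 7, 3, 5
d = rank(u) − rank(v): 7, 1, -3, 4, -2, -4, 1, -4; Σd² = 112
ρ = 1 − 6Σd² / [n(n²−1)] = 1 − 6×112 / (8×63) = 1 − 672/504 ≈ -0.333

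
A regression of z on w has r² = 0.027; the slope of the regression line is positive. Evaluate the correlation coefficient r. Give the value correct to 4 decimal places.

0.1643

|r| = √0.027 = 0.1643
The association is positive, so r = 0.1643.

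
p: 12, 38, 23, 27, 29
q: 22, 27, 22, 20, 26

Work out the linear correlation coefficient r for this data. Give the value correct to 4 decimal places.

n = 5, Σp = 129, Σq = 117, Σp² = 3687, Σq² = 2773, Σpq = 3090
nΣpq − ΣpΣq = 15450 − 15093 = 357
nΣp² − (Σp)² = 18435 − 16641 = 1794; nΣq² − (Σq)² = 13865 − 13689 = 176
r = 357 / √(1794 × 176) = 357 / 561.9110 ≈ 0.6353

0.6353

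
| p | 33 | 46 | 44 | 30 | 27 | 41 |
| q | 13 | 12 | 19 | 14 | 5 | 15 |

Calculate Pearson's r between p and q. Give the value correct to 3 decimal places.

n = 6, Σp = 221, Σq = 78, Σp² = 8451, Σq² = 1120, Σpq = 2987
nΣpq − ΣpΣq = 17922 − 17238 = 684
nΣp² − (Σp)² = 50706 − 48841 = 1865; nΣq² − (Σq)² = 6720 − 6084 = 636
r = 684 / √(1865 × 636) = 684 / 1089.1005 ≈ 0.628

0.628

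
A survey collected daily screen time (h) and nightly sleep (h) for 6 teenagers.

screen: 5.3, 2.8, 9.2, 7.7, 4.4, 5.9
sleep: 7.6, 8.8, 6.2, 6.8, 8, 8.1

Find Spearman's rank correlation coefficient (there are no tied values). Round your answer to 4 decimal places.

-0.8286

Rank screen: 3, 1, 6, 5, 2, 4
Rank sleep: 3, 6, 1, 2, 4, 5
d = rank(screen) − rank(sleep): 0, -5, 5, 3, -2, -1; Σd² = 64
ρ = 1 − 6Σd² / [n(n²−1)] = 1 − 6×64 / (6×35) = 1 − 384/210 ≈ -0.8286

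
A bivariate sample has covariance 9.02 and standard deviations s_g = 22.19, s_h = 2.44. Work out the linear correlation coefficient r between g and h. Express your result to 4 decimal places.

r = Cov(g,h) / (s_g · s_h) = 9.02 / (22.19 × 2.44)
  = 9.02 / 54.1436 ≈ 0.1666

0.1666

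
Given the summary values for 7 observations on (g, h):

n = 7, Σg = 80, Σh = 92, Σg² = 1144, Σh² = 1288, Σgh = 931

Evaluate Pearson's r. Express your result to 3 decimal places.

r = (nΣgh − ΣgΣh) / √[(nΣg² − (Σg)²)(nΣh² − (Σh)²)]
Numerator: 7×931 − 80×92 = -843
Denominator: √[(8008 − 6400)(9016 − 8464)] = √[1608 × 552] = 942.1337
r = -843 / 942.1337 ≈ -0.895

-0.895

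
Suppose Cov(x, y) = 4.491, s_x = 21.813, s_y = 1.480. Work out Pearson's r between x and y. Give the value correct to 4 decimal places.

0.1391

r = Cov(x,y) / (s_x · s_y) = 4.491 / (21.813 × 1.480)
  = 4.491 / 32.2832 ≈ 0.1391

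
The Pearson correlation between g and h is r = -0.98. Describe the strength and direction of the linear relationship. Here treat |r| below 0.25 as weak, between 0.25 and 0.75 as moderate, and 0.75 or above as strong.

strong negative

r = -0.98 < 0 so the relationship is negative.
|r| = 0.98, which falls in the strong range.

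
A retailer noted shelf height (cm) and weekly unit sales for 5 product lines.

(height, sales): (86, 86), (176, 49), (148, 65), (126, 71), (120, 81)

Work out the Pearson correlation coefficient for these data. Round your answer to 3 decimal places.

-0.965

n = 5, Σx = 656, Σy = 352, Σx² = 90552, Σy² = 25624, Σxy = 44306
nΣxy − ΣxΣy = 221530 − 230912 = -9382
nΣx² − (Σx)² = 452760 − 430336 = 22424; nΣy² − (Σy)² = 128120 − 123904 = 4216
r = -9382 / √(22424 × 4216) = -9382 / 9723.1468 ≈ -0.965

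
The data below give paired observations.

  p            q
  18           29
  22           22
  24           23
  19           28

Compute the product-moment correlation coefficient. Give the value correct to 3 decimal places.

n = 4, Σp = 83, Σq = 102, Σp² = 1745, Σq² = 2638, Σpq = 2090
nΣpq − ΣpΣq = 8360 − 8466 = -106
nΣp² − (Σp)² = 6980 − 6889 = 91; nΣq² − (Σq)² = 10552 − 10404 = 148
r = -106 / √(91 × 148) = -106 / 116.0517 ≈ -0.913

-0.913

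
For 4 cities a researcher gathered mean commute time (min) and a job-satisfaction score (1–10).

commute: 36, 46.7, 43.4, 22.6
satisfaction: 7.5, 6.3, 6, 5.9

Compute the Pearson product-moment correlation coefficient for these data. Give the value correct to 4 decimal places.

0.1080

n = 4, Σx = 148.7, Σy = 25.7, Σx² = 5871.21, Σy² = 166.75, Σxy = 957.95
nΣxy − ΣxΣy = 3831.8 − 3821.59 = 10.21
nΣx² − (Σx)² = 23484.84 − 22111.69 = 1373.15; nΣy² − (Σy)² = 667 − 660.49 = 6.51
r = 10.21 / √(1373.15 × 6.51) = 10.21 / 94.5474 ≈ 0.1080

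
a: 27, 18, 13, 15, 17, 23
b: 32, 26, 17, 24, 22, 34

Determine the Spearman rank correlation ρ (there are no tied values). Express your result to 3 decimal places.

Rank a: 6, 4, 1, 2, 3, 5
Rank b: 5, 4, 1, 3, 2, 6
d = rank(a) − rank(b): 1, 0, 0, -1, 1, -1; Σd² = 4
ρ = 1 − 6Σd² / [n(n²−1)] = 1 − 6×4 / (6×35) = 1 − 24/210 ≈ 0.886

0.886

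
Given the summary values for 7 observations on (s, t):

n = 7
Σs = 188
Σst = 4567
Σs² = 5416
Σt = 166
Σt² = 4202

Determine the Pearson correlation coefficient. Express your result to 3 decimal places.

r = (nΣst − ΣsΣt) / √[(nΣs² − (Σs)²)(nΣt² − (Σt)²)]
Numerator: 7×4567 − 188×166 = 761
Denominator: √[(37912 − 35344)(29414 − 27556)] = √[2568 × 1858] = 2184.3406
r = 761 / 2184.3406 ≈ 0.348

0.348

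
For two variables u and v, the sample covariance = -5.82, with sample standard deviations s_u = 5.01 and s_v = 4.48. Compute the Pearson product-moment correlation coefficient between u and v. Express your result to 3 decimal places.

-0.259

r = Cov(u,v) / (s_u · s_v) = -5.82 / (5.01 × 4.48)
  = -5.82 / 22.4448 ≈ -0.259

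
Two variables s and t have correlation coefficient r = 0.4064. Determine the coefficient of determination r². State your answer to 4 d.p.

0.1652

r² = (0.4064)² = 0.1652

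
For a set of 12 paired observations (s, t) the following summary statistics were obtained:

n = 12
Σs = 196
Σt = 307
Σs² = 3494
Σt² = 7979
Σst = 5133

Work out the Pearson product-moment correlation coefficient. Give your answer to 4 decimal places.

0.6206

r = (nΣst − ΣsΣt) / √[(nΣs² − (Σs)²)(nΣt² − (Σt)²)]
Numerator: 12×5133 − 196×307 = 1424
Denominator: √[(41928 − 38416)(95748 − 94249)] = √[3512 × 1499] = 2294.4472
r = 1424 / 2294.4472 ≈ 0.6206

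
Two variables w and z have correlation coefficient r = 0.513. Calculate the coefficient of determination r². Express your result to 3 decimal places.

r² = (0.513)² = 0.263

0.263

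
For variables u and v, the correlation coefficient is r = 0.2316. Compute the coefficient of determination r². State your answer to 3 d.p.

r² = (0.2316)² = 0.054

0.054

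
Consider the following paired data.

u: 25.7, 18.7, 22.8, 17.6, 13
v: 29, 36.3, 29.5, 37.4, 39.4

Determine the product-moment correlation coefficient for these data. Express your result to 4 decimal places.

n = 5, Σu = 97.8, Σv = 171.6, Σu² = 2008.78, Σv² = 5980.06, Σuv = 3267.15
nΣuv − ΣuΣv = 16335.75 − 16782.48 = -446.73
nΣu² − (Σu)² = 10043.9 − 9564.84 = 479.06; nΣv² − (Σv)² = 29900.3 − 29446.56 = 453.74
r = -446.73 / √(479.06 × 453.74) = -446.73 / 466.2281 ≈ -0.9582

-0.9582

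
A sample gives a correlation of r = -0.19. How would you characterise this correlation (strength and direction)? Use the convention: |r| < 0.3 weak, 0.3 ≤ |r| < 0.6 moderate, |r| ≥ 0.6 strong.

weak negative

r = -0.19 < 0 so the relationship is negative.
|r| = 0.19, which falls in the weak range.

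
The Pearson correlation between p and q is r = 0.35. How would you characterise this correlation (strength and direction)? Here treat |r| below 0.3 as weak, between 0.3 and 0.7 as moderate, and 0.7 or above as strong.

moderate positive

r = 0.35 > 0 so the relationship is positive.
|r| = 0.35, which falls in the moderate range.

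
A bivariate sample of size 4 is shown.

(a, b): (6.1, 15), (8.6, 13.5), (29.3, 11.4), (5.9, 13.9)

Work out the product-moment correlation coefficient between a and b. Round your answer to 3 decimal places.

n = 4, Σa = 49.9, Σb = 53.8, Σa² = 1004.47, Σb² = 730.42, Σab = 623.63
nΣab − ΣaΣb = 2494.52 − 2684.62 = -190.1
nΣa² − (Σa)² = 4017.88 − 2490.01 = 1527.87; nΣb² − (Σb)² = 2921.68 − 2894.44 = 27.24
r = -190.1 / √(1527.87 × 27.24) = -190.1 / 204.0078 ≈ -0.932

-0.932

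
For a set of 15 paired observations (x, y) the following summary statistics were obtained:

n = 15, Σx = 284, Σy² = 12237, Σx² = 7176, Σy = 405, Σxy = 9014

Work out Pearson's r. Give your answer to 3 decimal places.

r = (nΣxy − ΣxΣy) / √[(nΣx² − (Σx)²)(nΣy² − (Σy)²)]
Numerator: 15×9014 − 284×405 = 20190
Denominator: √[(107640 − 80656)(183555 − 164025)] = √[26984 × 19530] = 22956.4266
r = 20190 / 22956.4266 ≈ 0.879

0.879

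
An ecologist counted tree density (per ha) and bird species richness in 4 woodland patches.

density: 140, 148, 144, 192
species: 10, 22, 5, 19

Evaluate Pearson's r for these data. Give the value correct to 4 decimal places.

n = 4, Σx = 624, Σy = 56, Σx² = 99104, Σy² = 970, Σxy = 9024
nΣxy − ΣxΣy = 36096 − 34944 = 1152
nΣx² − (Σx)² = 396416 − 389376 = 7040; nΣy² − (Σy)² = 3880 − 3136 = 744
r = 1152 / √(7040 × 744) = 1152 / 2288.6153 ≈ 0.5034

0.5034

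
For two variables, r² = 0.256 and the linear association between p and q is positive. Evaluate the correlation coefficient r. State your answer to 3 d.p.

|r| = √0.256 = 0.506
The association is positive, so r = 0.506.

0.506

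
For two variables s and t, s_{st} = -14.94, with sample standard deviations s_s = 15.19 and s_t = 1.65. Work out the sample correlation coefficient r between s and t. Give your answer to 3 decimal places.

-0.596

r = Cov(s,t) / (s_s · s_t) = -14.94 / (15.19 × 1.65)
  = -14.94 / 25.0635 ≈ -0.596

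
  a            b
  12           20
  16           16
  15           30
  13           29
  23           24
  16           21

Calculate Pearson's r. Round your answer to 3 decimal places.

-0.054

n = 6, Σa = 95, Σb = 140, Σa² = 1579, Σb² = 3414, Σab = 2211
nΣab − ΣaΣb = 13266 − 13300 = -34
nΣa² − (Σa)² = 9474 − 9025 = 449; nΣb² − (Σb)² = 20484 − 19600 = 884
r = -34 / √(449 × 884) = -34 / 630.0127 ≈ -0.054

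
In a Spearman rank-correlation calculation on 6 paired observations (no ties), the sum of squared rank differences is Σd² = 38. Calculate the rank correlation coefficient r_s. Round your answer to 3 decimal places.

ρ = 1 − 6Σd² / [n(n²−1)] = 1 − 6×38 / (6×35)
  = 1 − 228/210 = 1 − 1.0857 ≈ -0.086

-0.086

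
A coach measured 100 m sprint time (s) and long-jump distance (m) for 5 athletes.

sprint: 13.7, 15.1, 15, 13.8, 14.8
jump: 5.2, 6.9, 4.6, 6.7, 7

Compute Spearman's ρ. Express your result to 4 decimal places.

0.2000

Rank sprint: 1, 5, 4, 2, 3
Rank jump: 2, 4, 1, 3, 5
d = rank(sprint) − rank(jump): -1, 1, 3, -1, -2; Σd² = 16
ρ = 1 − 6Σd² / [n(n²−1)] = 1 − 6×16 / (5×24) = 1 − 96/120 ≈ 0.2000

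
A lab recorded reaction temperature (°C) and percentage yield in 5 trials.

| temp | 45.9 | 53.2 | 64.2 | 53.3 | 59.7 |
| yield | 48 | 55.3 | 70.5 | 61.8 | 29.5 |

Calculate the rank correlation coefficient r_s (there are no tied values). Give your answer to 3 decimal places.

0.400

Rank temp: 1, 2, 5, 3, 4
Rank yield: 2, 3, 5, 4, 1
d = rank(temp) − rank(yield): -1, -1, 0, -1, 3; Σd² = 12
ρ = 1 − 6Σd² / [n(n²−1)] = 1 − 6×12 / (5×24) = 1 − 72/120 ≈ 0.400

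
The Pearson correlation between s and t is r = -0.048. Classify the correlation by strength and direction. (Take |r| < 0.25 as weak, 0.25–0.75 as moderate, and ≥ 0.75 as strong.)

weak negative

r = -0.048 < 0 so the relationship is negative.
|r| = 0.048, which falls in the weak range.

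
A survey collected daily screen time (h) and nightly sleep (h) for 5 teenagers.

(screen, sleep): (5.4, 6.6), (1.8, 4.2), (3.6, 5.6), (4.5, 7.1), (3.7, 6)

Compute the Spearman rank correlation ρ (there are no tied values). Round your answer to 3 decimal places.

0.900

Rank screen: 5, 1, 2, 4, 3
Rank sleep: 4, 1, 2, 5, 3
d = rank(screen) − rank(sleep): 1, 0, 0, -1, 0; Σd² = 2
ρ = 1 − 6Σd² / [n(n²−1)] = 1 − 6×2 / (5×24) = 1 − 12/120 ≈ 0.900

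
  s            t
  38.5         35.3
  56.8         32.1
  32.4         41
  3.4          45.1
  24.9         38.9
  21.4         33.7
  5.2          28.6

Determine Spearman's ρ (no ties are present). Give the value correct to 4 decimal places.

-0.2143

Rank s: 6, 7, 5, 1, 4, 3, 2
Rank t: 4, 2, 6, 7, 5, 3, 1
d = rank(s) − rank(t): 2, 5, -1, -6, -1, 0, 1; Σd² = 68
ρ = 1 − 6Σd² / [n(n²−1)] = 1 − 6×68 / (7×48) = 1 − 408/336 ≈ -0.2143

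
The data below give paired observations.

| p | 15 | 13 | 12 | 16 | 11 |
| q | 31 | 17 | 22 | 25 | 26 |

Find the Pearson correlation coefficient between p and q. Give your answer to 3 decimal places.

n = 5, Σp = 67, Σq = 121, Σp² = 915, Σq² = 3035, Σpq = 1636
nΣpq − ΣpΣq = 8180 − 8107 = 73
nΣp² − (Σp)² = 4575 − 4489 = 86; nΣq² − (Σq)² = 15175 − 14641 = 534
r = 73 / √(86 × 534) = 73 / 214.2989 ≈ 0.341

0.341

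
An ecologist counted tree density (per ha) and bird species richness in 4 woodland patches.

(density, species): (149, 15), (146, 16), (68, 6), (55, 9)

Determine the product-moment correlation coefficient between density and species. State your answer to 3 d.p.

0.928

n = 4, Σx = 418, Σy = 46, Σx² = 51166, Σy² = 598, Σxy = 5474
nΣxy − ΣxΣy = 21896 − 19228 = 2668
nΣx² − (Σx)² = 204664 − 174724 = 29940; nΣy² − (Σy)² = 2392 − 2116 = 276
r = 2668 / √(29940 × 276) = 2668 / 2874.6200 ≈ 0.928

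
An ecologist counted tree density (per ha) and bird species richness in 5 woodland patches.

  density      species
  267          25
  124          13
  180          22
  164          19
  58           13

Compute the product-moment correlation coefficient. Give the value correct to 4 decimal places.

n = 5, Σx = 793, Σy = 92, Σx² = 149325, Σy² = 1808, Σxy = 16117
nΣxy − ΣxΣy = 80585 − 72956 = 7629
nΣx² − (Σx)² = 746625 − 628849 = 117776; nΣy² − (Σy)² = 9040 − 8464 = 576
r = 7629 / √(117776 × 576) = 7629 / 8236.4420 ≈ 0.9262

0.9262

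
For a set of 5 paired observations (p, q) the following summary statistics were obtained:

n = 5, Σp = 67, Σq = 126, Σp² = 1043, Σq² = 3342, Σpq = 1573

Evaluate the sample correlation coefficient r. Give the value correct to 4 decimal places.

-0.7415

r = (nΣpq − ΣpΣq) / √[(nΣp² − (Σp)²)(nΣq² − (Σq)²)]
Numerator: 5×1573 − 67×126 = -577
Denominator: √[(5215 − 4489)(16710 − 15876)] = √[726 × 834] = 778.1285
r = -577 / 778.1285 ≈ -0.7415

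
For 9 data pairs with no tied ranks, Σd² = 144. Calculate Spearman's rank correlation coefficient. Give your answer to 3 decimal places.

-0.200

ρ = 1 − 6Σd² / [n(n²−1)] = 1 − 6×144 / (9×80)
  = 1 − 864/720 = 1 − 1.2000 ≈ -0.200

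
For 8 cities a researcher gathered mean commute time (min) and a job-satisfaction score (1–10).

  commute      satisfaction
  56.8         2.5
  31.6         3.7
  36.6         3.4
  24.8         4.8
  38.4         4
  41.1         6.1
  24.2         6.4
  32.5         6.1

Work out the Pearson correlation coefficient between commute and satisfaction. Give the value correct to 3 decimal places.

-0.593

n = 8, Σx = 286, Σy = 37, Σx² = 10985.06, Σy² = 185.92, Σxy = 1259.84
nΣxy − ΣxΣy = 10078.72 − 10582 = -503.28
nΣx² − (Σx)² = 87880.48 − 81796 = 6084.48; nΣy² − (Σy)² = 1487.36 − 1369 = 118.36
r = -503.28 / √(6084.48 × 118.36) = -503.28 / 848.6219 ≈ -0.593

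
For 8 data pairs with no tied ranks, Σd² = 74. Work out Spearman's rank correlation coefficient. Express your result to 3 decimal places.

0.119

ρ = 1 − 6Σd² / [n(n²−1)] = 1 − 6×74 / (8×63)
  = 1 − 444/504 = 1 − 0.8810 ≈ 0.119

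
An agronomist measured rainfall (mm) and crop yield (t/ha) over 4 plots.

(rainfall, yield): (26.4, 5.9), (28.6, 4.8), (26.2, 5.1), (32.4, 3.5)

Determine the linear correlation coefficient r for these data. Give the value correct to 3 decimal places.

-0.935

n = 4, Σx = 113.6, Σy = 19.3, Σx² = 3251.12, Σy² = 96.11, Σxy = 540.06
nΣxy − ΣxΣy = 2160.24 − 2192.48 = -32.24
nΣx² − (Σx)² = 13004.48 − 12904.96 = 99.52; nΣy² − (Σy)² = 384.44 − 372.49 = 11.95
r = -32.24 / √(99.52 × 11.95) = -32.24 / 34.4857 ≈ -0.935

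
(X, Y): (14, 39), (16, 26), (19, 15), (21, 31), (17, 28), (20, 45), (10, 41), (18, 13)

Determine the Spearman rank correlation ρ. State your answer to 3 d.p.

Rank X: 2, 3, 6, 8, 4, 7, 1, 5
Rank Y: 6, 3, 2, 5, 4, 8, 7, 1
d = rank(X) − rank(Y): -4, 0, 4, 3, 0, -1, -6, 4; Σd² = 94
ρ = 1 − 6Σd² / [n(n²−1)] = 1 − 6×94 / (8×63) = 1 − 564/504 ≈ -0.119

-0.119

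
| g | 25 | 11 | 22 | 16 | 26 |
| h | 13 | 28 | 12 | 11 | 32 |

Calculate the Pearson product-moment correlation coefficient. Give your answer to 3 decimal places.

-0.059

n = 5, Σg = 100, Σh = 96, Σg² = 2162, Σh² = 2242, Σgh = 1905
nΣgh − ΣgΣh = 9525 − 9600 = -75
nΣg² − (Σg)² = 10810 − 10000 = 810; nΣh² − (Σh)² = 11210 − 9216 = 1994
r = -75 / √(810 × 1994) = -75 / 1270.8816 ≈ -0.059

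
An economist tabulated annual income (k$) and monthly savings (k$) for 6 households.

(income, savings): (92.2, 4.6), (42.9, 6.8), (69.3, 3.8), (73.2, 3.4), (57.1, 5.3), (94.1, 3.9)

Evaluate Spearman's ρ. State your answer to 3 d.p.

-0.543

Rank income: 5, 1, 3, 4, 2, 6
Rank savings: 4, 6, 2, 1, 5, 3
d = rank(income) − rank(savings): 1, -5, 1, 3, -3, 3; Σd² = 54
ρ = 1 − 6Σd² / [n(n²−1)] = 1 − 6×54 / (6×35) = 1 − 324/210 ≈ -0.543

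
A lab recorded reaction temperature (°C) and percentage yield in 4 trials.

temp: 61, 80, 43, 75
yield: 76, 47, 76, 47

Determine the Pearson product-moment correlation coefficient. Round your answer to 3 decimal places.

n = 4, Σx = 259, Σy = 246, Σx² = 17595, Σy² = 15970, Σxy = 15189
nΣxy − ΣxΣy = 60756 − 63714 = -2958
nΣx² − (Σx)² = 70380 − 67081 = 3299; nΣy² − (Σy)² = 63880 − 60516 = 3364
r = -2958 / √(3299 × 3364) = -2958 / 3331.3415 ≈ -0.888

-0.888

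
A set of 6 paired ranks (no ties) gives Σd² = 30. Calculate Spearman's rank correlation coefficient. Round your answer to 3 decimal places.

0.143

ρ = 1 − 6Σd² / [n(n²−1)] = 1 − 6×30 / (6×35)
  = 1 − 180/210 = 1 − 0.8571 ≈ 0.143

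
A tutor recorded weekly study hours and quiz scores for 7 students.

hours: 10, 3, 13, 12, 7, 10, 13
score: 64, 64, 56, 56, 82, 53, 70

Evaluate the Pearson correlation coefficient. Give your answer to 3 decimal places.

n = 7, Σx = 68, Σy = 445, Σx² = 740, Σy² = 28897, Σxy = 4246
nΣxy − ΣxΣy = 29722 − 30260 = -538
nΣx² − (Σx)² = 5180 − 4624 = 556; nΣy² − (Σy)² = 202279 − 198025 = 4254
r = -538 / √(556 × 4254) = -538 / 1537.9285 ≈ -0.350

-0.350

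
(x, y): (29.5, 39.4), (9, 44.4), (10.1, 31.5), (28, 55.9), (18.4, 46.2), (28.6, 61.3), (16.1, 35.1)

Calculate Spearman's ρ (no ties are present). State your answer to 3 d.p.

Rank x: 7, 1, 2, 5, 4, 6, 3
Rank y: 3, 4, 1, 6, 5, 7, 2
d = rank(x) − rank(y): 4, -3, 1, -1, -1, -1, 1; Σd² = 30
ρ = 1 − 6Σd² / [n(n²−1)] = 1 − 6×30 / (7×48) = 1 − 180/336 ≈ 0.464

0.464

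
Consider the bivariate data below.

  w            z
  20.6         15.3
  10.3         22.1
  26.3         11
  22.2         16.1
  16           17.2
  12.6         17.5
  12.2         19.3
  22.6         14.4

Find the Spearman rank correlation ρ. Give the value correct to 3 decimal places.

-0.976

Rank w: 5, 1, 8, 6, 4, 3, 2, 7
Rank z: 3, 8, 1, 4, 5, 6, 7, 2
d = rank(w) − rank(z): 2, -7, 7, 2, -1, -3, -5, 5; Σd² = 166
ρ = 1 − 6Σd² / [n(n²−1)] = 1 − 6×166 / (8×63) = 1 − 996/504 ≈ -0.976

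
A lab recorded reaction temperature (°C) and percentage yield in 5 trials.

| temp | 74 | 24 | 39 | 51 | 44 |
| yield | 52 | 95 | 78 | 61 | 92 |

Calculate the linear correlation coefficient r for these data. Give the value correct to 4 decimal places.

n = 5, Σx = 232, Σy = 378, Σx² = 12110, Σy² = 29998, Σxy = 16329
nΣxy − ΣxΣy = 81645 − 87696 = -6051
nΣx² − (Σx)² = 60550 − 53824 = 6726; nΣy² − (Σy)² = 149990 − 142884 = 7106
r = -6051 / √(6726 × 7106) = -6051 / 6913.3896 ≈ -0.8753

-0.8753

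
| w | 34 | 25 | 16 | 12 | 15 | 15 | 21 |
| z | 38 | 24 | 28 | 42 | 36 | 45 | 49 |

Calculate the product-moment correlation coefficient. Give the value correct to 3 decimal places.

n = 7, Σw = 138, Σz = 262, Σw² = 3072, Σz² = 10290, Σwz = 5088
nΣwz − ΣwΣz = 35616 − 36156 = -540
nΣw² − (Σw)² = 21504 − 19044 = 2460; nΣz² − (Σz)² = 72030 − 68644 = 3386
r = -540 / √(2460 × 3386) = -540 / 2886.0977 ≈ -0.187

-0.187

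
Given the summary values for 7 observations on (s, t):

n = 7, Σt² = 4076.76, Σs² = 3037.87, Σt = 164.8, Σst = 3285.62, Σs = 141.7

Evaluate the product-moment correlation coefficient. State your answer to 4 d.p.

-0.2759

r = (nΣst − ΣsΣt) / √[(nΣs² − (Σs)²)(nΣt² − (Σt)²)]
Numerator: 7×3285.62 − 141.7×164.8 = -352.82
Denominator: √[(21265.09 − 20078.89)(28537.32 − 27159.04)] = √[1186.2 × 1378.28] = 1278.6382
r = -352.82 / 1278.6382 ≈ -0.2759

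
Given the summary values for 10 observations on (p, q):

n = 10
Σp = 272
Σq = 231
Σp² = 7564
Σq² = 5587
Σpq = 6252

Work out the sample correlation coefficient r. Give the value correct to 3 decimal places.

r = (nΣpq − ΣpΣq) / √[(nΣp² − (Σp)²)(nΣq² − (Σq)²)]
Numerator: 10×6252 − 272×231 = -312
Denominator: √[(75640 − 73984)(55870 − 53361)] = √[1656 × 2509] = 2038.3582
r = -312 / 2038.3582 ≈ -0.153

-0.153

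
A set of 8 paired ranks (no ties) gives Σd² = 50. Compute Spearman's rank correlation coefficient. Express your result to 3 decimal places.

ρ = 1 − 6Σd² / [n(n²−1)] = 1 − 6×50 / (8×63)
  = 1 − 300/504 = 1 − 0.5952 ≈ 0.405

0.405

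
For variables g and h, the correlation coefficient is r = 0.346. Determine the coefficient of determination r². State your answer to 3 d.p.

r² = (0.346)² = 0.120

0.120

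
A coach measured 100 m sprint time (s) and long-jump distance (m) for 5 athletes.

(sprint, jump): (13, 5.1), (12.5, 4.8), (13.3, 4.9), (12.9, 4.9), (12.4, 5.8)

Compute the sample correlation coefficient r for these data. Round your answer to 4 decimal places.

n = 5, Σx = 64.1, Σy = 25.5, Σx² = 822.31, Σy² = 130.71, Σxy = 326.6
nΣxy − ΣxΣy = 1633 − 1634.55 = -1.55
nΣx² − (Σx)² = 4111.55 − 4108.81 = 2.74; nΣy² − (Σy)² = 653.55 − 650.25 = 3.3
r = -1.55 / √(2.74 × 3.3) = -1.55 / 3.0070 ≈ -0.5155

-0.5155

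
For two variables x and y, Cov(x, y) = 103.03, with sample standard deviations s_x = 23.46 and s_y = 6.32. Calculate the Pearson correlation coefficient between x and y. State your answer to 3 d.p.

r = Cov(x,y) / (s_x · s_y) = 103.03 / (23.46 × 6.32)
  = 103.03 / 148.2672 ≈ 0.695

0.695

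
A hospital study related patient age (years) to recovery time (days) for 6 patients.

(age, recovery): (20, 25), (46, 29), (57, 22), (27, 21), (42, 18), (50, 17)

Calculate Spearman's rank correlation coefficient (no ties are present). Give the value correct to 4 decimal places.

-0.2000

Rank age: 1, 4, 6, 2, 3, 5
Rank recovery: 5, 6, 4, 3, 2, 1
d = rank(age) − rank(recovery): -4, -2, 2, -1, 1, 4; Σd² = 42
ρ = 1 − 6Σd² / [n(n²−1)] = 1 − 6×42 / (6×35) = 1 − 252/210 ≈ -0.2000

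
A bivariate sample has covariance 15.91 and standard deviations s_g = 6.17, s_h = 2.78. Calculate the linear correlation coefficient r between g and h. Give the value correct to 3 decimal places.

r = Cov(g,h) / (s_g · s_h) = 15.91 / (6.17 × 2.78)
  = 15.91 / 17.1526 ≈ 0.928

0.928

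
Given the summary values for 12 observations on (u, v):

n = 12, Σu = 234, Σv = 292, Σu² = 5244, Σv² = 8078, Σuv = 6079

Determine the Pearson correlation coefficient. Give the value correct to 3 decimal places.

r = (nΣuv − ΣuΣv) / √[(nΣu² − (Σu)²)(nΣv² − (Σv)²)]
Numerator: 12×6079 − 234×292 = 4620
Denominator: √[(62928 − 54756)(96936 − 85264)] = √[8172 × 11672] = 9766.4520
r = 4620 / 9766.4520 ≈ 0.473

0.473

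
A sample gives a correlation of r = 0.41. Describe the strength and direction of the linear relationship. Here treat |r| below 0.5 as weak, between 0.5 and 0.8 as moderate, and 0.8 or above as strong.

weak positive

r = 0.41 > 0 so the relationship is positive.
|r| = 0.41, which falls in the weak range.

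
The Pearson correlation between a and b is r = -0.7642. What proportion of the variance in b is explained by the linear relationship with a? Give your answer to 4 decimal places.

0.5840

r² = (-0.7642)² = 0.5840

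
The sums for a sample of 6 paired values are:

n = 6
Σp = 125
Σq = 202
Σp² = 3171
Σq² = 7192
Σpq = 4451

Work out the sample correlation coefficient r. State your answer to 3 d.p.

r = (nΣpq − ΣpΣq) / √[(nΣp² − (Σp)²)(nΣq² − (Σq)²)]
Numerator: 6×4451 − 125×202 = 1456
Denominator: √[(19026 − 15625)(43152 − 40804)] = √[3401 × 2348] = 2825.8712
r = 1456 / 2825.8712 ≈ 0.515

0.515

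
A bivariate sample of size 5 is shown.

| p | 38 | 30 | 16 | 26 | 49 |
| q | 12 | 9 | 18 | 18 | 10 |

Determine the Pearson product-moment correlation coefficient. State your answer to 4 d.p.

n = 5, Σp = 159, Σq = 67, Σp² = 5677, Σq² = 973, Σpq = 1972
nΣpq − ΣpΣq = 9860 − 10653 = -793
nΣp² − (Σp)² = 28385 − 25281 = 3104; nΣq² − (Σq)² = 4865 − 4489 = 376
r = -793 / √(3104 × 376) = -793 / 1080.3259 ≈ -0.7340

-0.7340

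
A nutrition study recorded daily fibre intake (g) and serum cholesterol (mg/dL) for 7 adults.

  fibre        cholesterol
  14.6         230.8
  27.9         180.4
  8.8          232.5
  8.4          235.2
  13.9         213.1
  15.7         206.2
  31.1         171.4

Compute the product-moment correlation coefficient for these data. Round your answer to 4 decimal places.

-0.9633

n = 7, Σx = 120.4, Σy = 1469.6, Σx² = 2546.48, Σy² = 312496.1, Σxy = 23954.49
nΣxy − ΣxΣy = 167681.43 − 176939.84 = -9258.41
nΣx² − (Σx)² = 17825.36 − 14496.16 = 3329.2; nΣy² − (Σy)² = 2187472.7 − 2159724.16 = 27748.54
r = -9258.41 / √(3329.2 × 27748.54) = -9258.41 / 9611.4744 ≈ -0.9633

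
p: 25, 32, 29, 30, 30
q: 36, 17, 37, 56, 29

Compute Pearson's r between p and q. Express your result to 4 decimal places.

n = 5, Σp = 146, Σq = 175, Σp² = 4290, Σq² = 6931, Σpq = 5067
nΣpq − ΣpΣq = 25335 − 25550 = -215
nΣp² − (Σp)² = 21450 − 21316 = 134; nΣq² − (Σq)² = 34655 − 30625 = 4030
r = -215 / √(134 × 4030) = -215 / 734.8605 ≈ -0.2926

-0.2926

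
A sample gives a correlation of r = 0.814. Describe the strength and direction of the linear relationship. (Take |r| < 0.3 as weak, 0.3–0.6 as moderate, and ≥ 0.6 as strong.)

r = 0.814 > 0 so the relationship is positive.
|r| = 0.814, which falls in the strong range.

strong positive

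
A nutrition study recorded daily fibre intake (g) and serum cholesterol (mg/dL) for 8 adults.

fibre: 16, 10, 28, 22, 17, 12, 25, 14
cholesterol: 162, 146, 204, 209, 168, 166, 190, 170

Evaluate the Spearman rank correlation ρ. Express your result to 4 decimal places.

0.8095

Rank fibre: 4, 1, 8, 6, 5, 2, 7, 3
Rank cholesterol: 2, 1, 7, 8, 4, 3, 6, 5
d = rank(fibre) − rank(cholesterol): 2, 0, 1, -2, 1, -1, 1, -2; Σd² = 16
ρ = 1 − 6Σd² / [n(n²−1)] = 1 − 6×16 / (8×63) = 1 − 96/504 ≈ 0.8095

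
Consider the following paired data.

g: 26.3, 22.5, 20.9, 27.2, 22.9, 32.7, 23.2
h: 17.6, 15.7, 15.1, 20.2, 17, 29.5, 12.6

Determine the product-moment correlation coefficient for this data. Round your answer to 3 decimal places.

n = 7, Σg = 175.7, Σh = 127.7, Σg² = 4506.53, Σh² = 2510.31, Σgh = 3327.43
nΣgh − ΣgΣh = 23292.01 − 22436.89 = 855.12
nΣg² − (Σg)² = 31545.71 − 30870.49 = 675.22; nΣh² − (Σh)² = 17572.17 − 16307.29 = 1264.88
r = 855.12 / √(675.22 × 1264.88) = 855.12 / 924.1603 ≈ 0.925

0.925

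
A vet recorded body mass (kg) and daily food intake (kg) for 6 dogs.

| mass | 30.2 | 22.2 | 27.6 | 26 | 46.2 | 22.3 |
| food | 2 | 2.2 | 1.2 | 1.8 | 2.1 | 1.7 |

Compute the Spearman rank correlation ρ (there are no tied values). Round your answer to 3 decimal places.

-0.029

Rank mass: 5, 1, 4, 3, 6, 2
Rank food: 4, 6, 1, 3, 5, 2
d = rank(mass) − rank(food): 1, -5, 3, 0, 1, 0; Σd² = 36
ρ = 1 − 6Σd² / [n(n²−1)] = 1 − 6×36 / (6×35) = 1 − 216/210 ≈ -0.029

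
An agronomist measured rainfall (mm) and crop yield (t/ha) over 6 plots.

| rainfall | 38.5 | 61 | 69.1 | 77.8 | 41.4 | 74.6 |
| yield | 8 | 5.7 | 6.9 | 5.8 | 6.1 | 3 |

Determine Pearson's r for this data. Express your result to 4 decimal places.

n = 6, Σx = 362.4, Σy = 35.5, Σx² = 23310.02, Σy² = 223.95, Σxy = 2060.07
nΣxy − ΣxΣy = 12360.42 − 12865.2 = -504.78
nΣx² − (Σx)² = 139860.12 − 131333.76 = 8526.36; nΣy² − (Σy)² = 1343.7 − 1260.25 = 83.45
r = -504.78 / √(8526.36 × 83.45) = -504.78 / 843.5193 ≈ -0.5984

-0.5984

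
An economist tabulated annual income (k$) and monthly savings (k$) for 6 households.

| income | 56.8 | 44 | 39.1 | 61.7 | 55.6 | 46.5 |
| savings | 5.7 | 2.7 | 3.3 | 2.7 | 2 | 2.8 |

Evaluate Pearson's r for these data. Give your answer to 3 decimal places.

0.137

n = 6, Σx = 303.7, Σy = 19.2, Σx² = 15751.55, Σy² = 69.8, Σxy = 979.58
nΣxy − ΣxΣy = 5877.48 − 5831.04 = 46.44
nΣx² − (Σx)² = 94509.3 − 92233.69 = 2275.61; nΣy² − (Σy)² = 418.8 − 368.64 = 50.16
r = 46.44 / √(2275.61 × 50.16) = 46.44 / 337.8529 ≈ 0.137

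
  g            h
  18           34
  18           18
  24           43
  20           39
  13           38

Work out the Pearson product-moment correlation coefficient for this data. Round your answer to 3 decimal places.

0.277

n = 5, Σg = 93, Σh = 172, Σg² = 1793, Σh² = 6294, Σgh = 3242
nΣgh − ΣgΣh = 16210 − 15996 = 214
nΣg² − (Σg)² = 8965 − 8649 = 316; nΣh² − (Σh)² = 31470 − 29584 = 1886
r = 214 / √(316 × 1886) = 214 / 771.9948 ≈ 0.277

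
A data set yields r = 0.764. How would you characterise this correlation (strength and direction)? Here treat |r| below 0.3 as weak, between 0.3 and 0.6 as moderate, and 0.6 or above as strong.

r = 0.764 > 0 so the relationship is positive.
|r| = 0.764, which falls in the strong range.

strong positive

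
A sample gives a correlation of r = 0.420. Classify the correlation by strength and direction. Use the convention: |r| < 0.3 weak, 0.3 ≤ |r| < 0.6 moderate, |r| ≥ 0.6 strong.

moderate positive

r = 0.420 > 0 so the relationship is positive.
|r| = 0.420, which falls in the moderate range.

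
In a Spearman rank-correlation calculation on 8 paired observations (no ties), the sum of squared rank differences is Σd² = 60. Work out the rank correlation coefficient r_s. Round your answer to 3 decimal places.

ρ = 1 − 6Σd² / [n(n²−1)] = 1 − 6×60 / (8×63)
  = 1 − 360/504 = 1 − 0.7143 ≈ 0.286

0.286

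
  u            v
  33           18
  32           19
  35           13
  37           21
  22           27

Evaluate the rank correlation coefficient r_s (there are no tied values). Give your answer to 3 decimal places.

Rank u: 3, 2, 4, 5, 1
Rank v: 2, 3, 1, 4, 5
d = rank(u) − rank(v): 1, -1, 3, 1, -4; Σd² = 28
ρ = 1 − 6Σd² / [n(n²−1)] = 1 − 6×28 / (5×24) = 1 − 168/120 ≈ -0.400

-0.400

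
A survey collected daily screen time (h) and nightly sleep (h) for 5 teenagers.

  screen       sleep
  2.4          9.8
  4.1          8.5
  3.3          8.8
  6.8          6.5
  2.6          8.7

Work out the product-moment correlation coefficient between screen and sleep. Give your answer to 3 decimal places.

-0.953

n = 5, Σx = 19.2, Σy = 42.3, Σx² = 86.46, Σy² = 363.67, Σxy = 154.23
nΣxy − ΣxΣy = 771.15 − 812.16 = -41.01
nΣx² − (Σx)² = 432.3 − 368.64 = 63.66; nΣy² − (Σy)² = 1818.35 − 1789.29 = 29.06
r = -41.01 / √(63.66 × 29.06) = -41.01 / 43.0112 ≈ -0.953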